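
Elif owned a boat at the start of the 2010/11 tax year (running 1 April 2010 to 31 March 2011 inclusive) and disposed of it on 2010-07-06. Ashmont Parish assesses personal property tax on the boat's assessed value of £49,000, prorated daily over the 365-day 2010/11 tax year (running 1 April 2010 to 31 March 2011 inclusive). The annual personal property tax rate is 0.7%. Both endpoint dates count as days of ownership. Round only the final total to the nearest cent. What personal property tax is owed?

Days held (2010-04-01 to 2010-07-06): 97 out of 365
Tax = £49,000 × 0.7% × 97/365 = £91.1534

£91.15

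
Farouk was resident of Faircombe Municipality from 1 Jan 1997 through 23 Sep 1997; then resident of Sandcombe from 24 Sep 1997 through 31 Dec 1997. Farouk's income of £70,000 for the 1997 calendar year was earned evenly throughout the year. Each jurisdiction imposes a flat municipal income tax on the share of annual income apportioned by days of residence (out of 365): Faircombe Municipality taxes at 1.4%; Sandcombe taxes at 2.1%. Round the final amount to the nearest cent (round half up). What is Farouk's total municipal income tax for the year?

£1,112.90

Faircombe Municipality, 1 Jan – 23 Sep 1997: 266 days → £70,000 × 1.4% × 266/365 = £714.1918
Sandcombe, 24 Sep – 31 Dec 1997: 99 days → £70,000 × 2.1% × 99/365 = £398.7123
Total = £1,112.9041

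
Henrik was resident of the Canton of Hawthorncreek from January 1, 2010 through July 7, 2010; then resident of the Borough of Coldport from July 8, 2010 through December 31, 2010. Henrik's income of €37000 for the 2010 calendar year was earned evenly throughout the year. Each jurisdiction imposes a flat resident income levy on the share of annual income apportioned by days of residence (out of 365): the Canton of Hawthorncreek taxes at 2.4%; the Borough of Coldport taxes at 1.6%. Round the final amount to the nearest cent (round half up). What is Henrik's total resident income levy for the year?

€744.46

The Canton of Hawthorncreek, January 1 – July 7, 2010: 188 days → €37000 × 2.4% × 188/365 = €457.3808
The Borough of Coldport, July 8 – December 31, 2010: 177 days → €37000 × 1.6% × 177/365 = €287.0795
Total = €744.4603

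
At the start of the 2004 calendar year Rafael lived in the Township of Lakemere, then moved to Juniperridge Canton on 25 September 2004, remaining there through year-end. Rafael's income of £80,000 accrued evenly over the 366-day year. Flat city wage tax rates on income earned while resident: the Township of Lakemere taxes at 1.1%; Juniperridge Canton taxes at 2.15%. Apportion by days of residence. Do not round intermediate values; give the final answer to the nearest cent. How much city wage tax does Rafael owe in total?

The Township of Lakemere, 1 January – 24 September 2004: 268 days → £80,000 × 1.1% × 268/366 = £644.3716
Juniperridge Canton, 25 September – 31 December 2004: 98 days → £80,000 × 2.15% × 98/366 = £460.5464
Total = £1,104.9180

£1,104.92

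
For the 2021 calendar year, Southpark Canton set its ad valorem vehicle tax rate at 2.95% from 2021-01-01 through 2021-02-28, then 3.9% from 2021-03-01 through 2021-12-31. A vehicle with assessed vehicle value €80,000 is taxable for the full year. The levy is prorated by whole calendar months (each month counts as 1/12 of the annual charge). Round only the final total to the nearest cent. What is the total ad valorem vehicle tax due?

€2,993.33

2021-01-01 to 2021-02-28: 2 months at 2.95% → €80,000 × 2.95% × 2/12 = €393.3333
2021-03-01 to 2021-12-31: 10 months at 3.9% → €80,000 × 3.9% × 10/12 = €2,600.0000
Total = €2,993.3333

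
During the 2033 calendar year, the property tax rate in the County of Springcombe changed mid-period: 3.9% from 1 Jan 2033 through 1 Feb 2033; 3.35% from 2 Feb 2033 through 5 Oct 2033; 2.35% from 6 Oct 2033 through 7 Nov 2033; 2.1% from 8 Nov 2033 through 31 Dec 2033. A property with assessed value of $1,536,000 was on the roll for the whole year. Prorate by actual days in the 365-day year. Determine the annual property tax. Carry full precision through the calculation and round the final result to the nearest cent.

1 Jan – 1 Feb 2033: 32 days at 3.9% → $1,536,000 × 3.9% × 32/365 = $5,251.8575
2 Feb – 5 Oct 2033: 246 days at 3.35% → $1,536,000 × 3.35% × 246/365 = $34,679.9342
6 Oct – 7 Nov 2033: 33 days at 2.35% → $1,536,000 × 2.35% × 33/365 = $3,263.4740
8 Nov – 31 Dec 2033: 54 days at 2.1% → $1,536,000 × 2.1% × 54/365 = $4,772.1205
Total = $47,967.3863

$47,967.39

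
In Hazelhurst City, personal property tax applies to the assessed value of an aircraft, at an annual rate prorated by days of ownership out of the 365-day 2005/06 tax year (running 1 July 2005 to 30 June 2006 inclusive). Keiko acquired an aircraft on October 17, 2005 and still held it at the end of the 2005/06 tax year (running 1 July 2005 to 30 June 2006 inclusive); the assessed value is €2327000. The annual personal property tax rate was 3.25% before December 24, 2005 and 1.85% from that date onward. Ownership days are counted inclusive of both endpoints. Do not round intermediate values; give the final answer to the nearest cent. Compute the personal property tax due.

October 17 – December 23, 2005: 68 days at 3.25% → €2327000 × 3.25% × 68/365 = €14089.5068
December 24, 2005 – June 30, 2006: 189 days at 1.85% → €2327000 × 1.85% × 189/365 = €22291.3849
Total = €36380.8918

€36380.89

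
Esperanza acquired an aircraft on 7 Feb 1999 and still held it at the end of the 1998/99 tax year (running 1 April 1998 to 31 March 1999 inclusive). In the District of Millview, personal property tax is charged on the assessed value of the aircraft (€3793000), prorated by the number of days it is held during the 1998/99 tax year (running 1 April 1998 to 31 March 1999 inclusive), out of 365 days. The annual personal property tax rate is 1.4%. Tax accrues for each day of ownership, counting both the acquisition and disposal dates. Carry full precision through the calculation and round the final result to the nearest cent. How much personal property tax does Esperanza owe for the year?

Days held (7 Feb – 31 Mar 1999): 53 out of 365
Tax = €3793000 × 1.4% × 53/365 = €7710.7014

€7710.70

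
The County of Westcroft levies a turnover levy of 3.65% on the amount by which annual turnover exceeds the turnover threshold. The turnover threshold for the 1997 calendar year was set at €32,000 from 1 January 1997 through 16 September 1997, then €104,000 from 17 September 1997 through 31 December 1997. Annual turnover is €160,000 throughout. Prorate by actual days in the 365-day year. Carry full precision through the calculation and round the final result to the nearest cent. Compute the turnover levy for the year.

€3,908.80

1 January – 16 September 1997: 259 days, exemption €32,000 → (€160,000 − €32,000) × 3.65% × 259/365 = €3,315.2000
17 September – 31 December 1997: 106 days, exemption €104,000 → (€160,000 − €104,000) × 3.65% × 106/365 = €593.6000
Total = €3,908.8000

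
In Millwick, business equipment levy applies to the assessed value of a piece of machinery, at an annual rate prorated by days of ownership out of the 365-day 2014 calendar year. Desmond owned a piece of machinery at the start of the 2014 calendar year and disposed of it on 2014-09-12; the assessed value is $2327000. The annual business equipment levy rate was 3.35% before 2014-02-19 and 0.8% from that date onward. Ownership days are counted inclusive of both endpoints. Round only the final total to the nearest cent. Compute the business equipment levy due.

2014-01-01 to 2014-02-18: 49 days at 3.35% → $2327000 × 3.35% × 49/365 = $10465.1247
2014-02-19 to 2014-09-12: 206 days at 0.8% → $2327000 × 0.8% × 206/365 = $10506.5644
Total = $20971.6890

$20971.69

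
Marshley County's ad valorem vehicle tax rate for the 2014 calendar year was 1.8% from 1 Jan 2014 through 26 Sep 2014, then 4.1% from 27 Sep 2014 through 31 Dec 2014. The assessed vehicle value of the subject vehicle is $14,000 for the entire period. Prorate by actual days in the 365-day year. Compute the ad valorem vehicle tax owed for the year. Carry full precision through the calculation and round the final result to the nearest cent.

$336.69

1 Jan – 26 Sep 2014: 269 days at 1.8% → $14,000 × 1.8% × 269/365 = $185.7205
27 Sep – 31 Dec 2014: 96 days at 4.1% → $14,000 × 4.1% × 96/365 = $150.9699
Total = $336.6904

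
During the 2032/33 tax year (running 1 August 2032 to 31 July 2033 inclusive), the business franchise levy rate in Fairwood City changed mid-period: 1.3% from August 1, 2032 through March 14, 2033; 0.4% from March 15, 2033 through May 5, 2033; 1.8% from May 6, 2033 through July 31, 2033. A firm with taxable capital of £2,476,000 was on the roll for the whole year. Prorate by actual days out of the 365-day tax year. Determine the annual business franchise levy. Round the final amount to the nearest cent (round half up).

£31,964.14

August 1, 2032 – March 14, 2033: 226 days at 1.3% → £2,476,000 × 1.3% × 226/365 = £19,930.1041
March 15 – May 5, 2033: 52 days at 0.4% → £2,476,000 × 0.4% × 52/365 = £1,410.9808
May 6 – July 31, 2033: 87 days at 1.8% → £2,476,000 × 1.8% × 87/365 = £10,623.0575
Total = £31,964.1425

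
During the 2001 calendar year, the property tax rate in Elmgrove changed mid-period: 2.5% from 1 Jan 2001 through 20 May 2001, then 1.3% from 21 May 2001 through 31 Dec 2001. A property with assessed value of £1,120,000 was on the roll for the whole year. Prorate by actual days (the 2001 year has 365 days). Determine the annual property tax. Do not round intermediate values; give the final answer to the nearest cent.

£19,715.07

1 Jan – 20 May 2001: 140 days at 2.5% → £1,120,000 × 2.5% × 140/365 = £10,739.7260
21 May – 31 Dec 2001: 225 days at 1.3% → £1,120,000 × 1.3% × 225/365 = £8,975.3425
Total = £19,715.0685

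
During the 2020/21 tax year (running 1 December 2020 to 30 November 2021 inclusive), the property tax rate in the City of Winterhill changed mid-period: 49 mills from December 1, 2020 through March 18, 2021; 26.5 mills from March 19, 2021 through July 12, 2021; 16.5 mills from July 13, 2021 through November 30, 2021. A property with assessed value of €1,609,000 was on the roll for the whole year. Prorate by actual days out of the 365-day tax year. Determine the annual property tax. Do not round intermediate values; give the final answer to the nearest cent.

€47,134.88

December 1, 2020 – March 18, 2021: 108 days at 49 mills → €1,609,000 × 4.9% × 108/365 = €23,328.2959
March 19 – July 12, 2021: 116 days at 26.5 mills → €1,609,000 × 2.65% × 116/365 = €13,550.8658
July 13 – November 30, 2021: 141 days at 16.5 mills → €1,609,000 × 1.65% × 141/365 = €10,255.7219
Total = €47,134.8836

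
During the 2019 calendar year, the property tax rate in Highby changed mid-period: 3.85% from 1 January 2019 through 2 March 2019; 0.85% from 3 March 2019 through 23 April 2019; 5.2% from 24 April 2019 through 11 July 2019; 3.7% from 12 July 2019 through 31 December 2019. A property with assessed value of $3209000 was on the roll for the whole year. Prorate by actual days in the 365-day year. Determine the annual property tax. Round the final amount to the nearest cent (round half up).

1 January – 2 March 2019: 61 days at 3.85% → $3209000 × 3.85% × 61/365 = $20647.4973
3 March – 23 April 2019: 52 days at 0.85% → $3209000 × 0.85% × 52/365 = $3885.9671
24 April – 11 July 2019: 79 days at 5.2% → $3209000 × 5.2% × 79/365 = $36116.6356
12 July – 31 December 2019: 173 days at 3.7% → $3209000 × 3.7% × 173/365 = $56276.1890
Total = $116926.2890

$116926.29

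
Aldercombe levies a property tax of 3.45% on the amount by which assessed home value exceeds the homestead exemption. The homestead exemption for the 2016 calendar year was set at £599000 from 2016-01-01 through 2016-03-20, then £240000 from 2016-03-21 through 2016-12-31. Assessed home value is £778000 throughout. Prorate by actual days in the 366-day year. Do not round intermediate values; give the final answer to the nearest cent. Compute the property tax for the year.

£15853.79

2016-01-01 to 2016-03-20: 80 days, exemption £599000 → (£778000 − £599000) × 3.45% × 80/366 = £1349.8361
2016-03-21 to 2016-12-31: 286 days, exemption £240000 → (£778000 − £240000) × 3.45% × 286/366 = £14503.9508
Total = £15853.7869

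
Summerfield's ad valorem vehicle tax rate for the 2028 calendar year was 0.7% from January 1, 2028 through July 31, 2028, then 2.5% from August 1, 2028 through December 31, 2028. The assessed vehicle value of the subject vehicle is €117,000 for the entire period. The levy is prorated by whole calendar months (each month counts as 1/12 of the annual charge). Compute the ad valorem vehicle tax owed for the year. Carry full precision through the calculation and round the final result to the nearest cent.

January 1 – July 31, 2028: 7 months at 0.7% → €117,000 × 0.7% × 7/12 = €477.7500
August 1 – December 31, 2028: 5 months at 2.5% → €117,000 × 2.5% × 5/12 = €1,218.7500
Total = €1,696.5000

€1,696.50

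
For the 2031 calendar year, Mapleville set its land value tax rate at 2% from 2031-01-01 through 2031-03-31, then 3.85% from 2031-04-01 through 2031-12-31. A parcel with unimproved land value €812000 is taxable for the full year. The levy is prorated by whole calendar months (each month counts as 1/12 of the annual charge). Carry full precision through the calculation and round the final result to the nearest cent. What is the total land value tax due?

€27506.50

2031-01-01 to 2031-03-31: 3 months at 2% → €812000 × 2% × 3/12 = €4060.0000
2031-04-01 to 2031-12-31: 9 months at 3.85% → €812000 × 3.85% × 9/12 = €23446.5000
Total = €27506.5000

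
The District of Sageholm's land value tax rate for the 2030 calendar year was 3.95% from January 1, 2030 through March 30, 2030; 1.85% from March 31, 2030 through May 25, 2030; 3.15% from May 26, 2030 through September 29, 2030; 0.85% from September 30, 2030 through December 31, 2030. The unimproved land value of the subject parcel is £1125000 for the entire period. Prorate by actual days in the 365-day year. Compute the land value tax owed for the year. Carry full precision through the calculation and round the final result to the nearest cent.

£28795.38

January 1 – March 30, 2030: 89 days at 3.95% → £1125000 × 3.95% × 89/365 = £10835.4452
March 31 – May 25, 2030: 56 days at 1.85% → £1125000 × 1.85% × 56/365 = £3193.1507
May 26 – September 29, 2030: 127 days at 3.15% → £1125000 × 3.15% × 127/365 = £12330.3082
September 30 – December 31, 2030: 93 days at 0.85% → £1125000 × 0.85% × 93/365 = £2436.4726
Total = £28795.3767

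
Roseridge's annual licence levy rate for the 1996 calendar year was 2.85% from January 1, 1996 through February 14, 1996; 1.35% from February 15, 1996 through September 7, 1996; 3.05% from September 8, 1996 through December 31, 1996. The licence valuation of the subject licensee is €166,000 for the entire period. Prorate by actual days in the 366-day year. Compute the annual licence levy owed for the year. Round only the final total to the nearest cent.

€3,433.84

January 1 – February 14, 1996: 45 days at 2.85% → €166,000 × 2.85% × 45/366 = €581.6803
February 15 – September 7, 1996: 206 days at 1.35% → €166,000 × 1.35% × 206/366 = €1,261.3279
September 8 – December 31, 1996: 115 days at 3.05% → €166,000 × 3.05% × 115/366 = €1,590.8333
Total = €3,433.8415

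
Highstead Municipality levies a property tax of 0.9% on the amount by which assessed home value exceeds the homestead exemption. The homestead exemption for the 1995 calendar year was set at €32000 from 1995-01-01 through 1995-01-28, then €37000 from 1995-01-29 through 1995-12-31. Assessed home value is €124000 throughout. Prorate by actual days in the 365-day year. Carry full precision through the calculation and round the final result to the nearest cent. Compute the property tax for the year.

€786.45

1995-01-01 to 1995-01-28: 28 days, exemption €32000 → (€124000 − €32000) × 0.9% × 28/365 = €63.5178
1995-01-29 to 1995-12-31: 337 days, exemption €37000 → (€124000 − €37000) × 0.9% × 337/365 = €722.9342
Total = €786.4521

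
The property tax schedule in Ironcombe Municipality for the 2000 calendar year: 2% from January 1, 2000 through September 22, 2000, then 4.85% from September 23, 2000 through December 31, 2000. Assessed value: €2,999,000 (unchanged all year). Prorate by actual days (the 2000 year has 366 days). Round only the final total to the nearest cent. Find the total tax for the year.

January 1 – September 22, 2000: 266 days at 2% → €2,999,000 × 2% × 266/366 = €43,592.0219
September 23 – December 31, 2000: 100 days at 4.85% → €2,999,000 × 4.85% × 100/366 = €39,740.8470
Total = €83,332.8689

€83,332.87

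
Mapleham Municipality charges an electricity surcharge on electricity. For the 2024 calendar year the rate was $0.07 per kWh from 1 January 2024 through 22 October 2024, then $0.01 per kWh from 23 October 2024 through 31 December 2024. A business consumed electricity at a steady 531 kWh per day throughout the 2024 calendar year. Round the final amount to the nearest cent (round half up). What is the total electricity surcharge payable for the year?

1 January – 22 October 2024: 296 days × 531 kWh/day = 157,176 kWh at $0.07/kWh → $11,002.32
23 October – 31 December 2024: 70 days × 531 kWh/day = 37,170 kWh at $0.01/kWh → $371.70

$11,374.02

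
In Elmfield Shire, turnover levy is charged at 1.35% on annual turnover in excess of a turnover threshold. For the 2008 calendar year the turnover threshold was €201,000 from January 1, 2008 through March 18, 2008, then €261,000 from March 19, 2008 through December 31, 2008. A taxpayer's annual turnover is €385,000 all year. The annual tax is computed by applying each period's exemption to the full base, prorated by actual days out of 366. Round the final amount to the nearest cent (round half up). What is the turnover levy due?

€1,846.62

January 1 – March 18, 2008: 78 days, exemption €201,000 → (€385,000 − €201,000) × 1.35% × 78/366 = €529.3770
March 19 – December 31, 2008: 288 days, exemption €261,000 → (€385,000 − €261,000) × 1.35% × 288/366 = €1,317.2459
Total = €1,846.6230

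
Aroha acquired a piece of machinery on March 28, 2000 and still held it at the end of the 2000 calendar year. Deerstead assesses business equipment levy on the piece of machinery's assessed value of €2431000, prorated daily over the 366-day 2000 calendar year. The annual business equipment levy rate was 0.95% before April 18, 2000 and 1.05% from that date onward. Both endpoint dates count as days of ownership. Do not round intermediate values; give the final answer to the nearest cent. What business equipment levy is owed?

March 28 – April 17, 2000: 21 days at 0.95% → €2431000 × 0.95% × 21/366 = €1325.0943
April 18 – December 31, 2000: 258 days at 1.05% → €2431000 × 1.05% × 258/366 = €17993.3852
Total = €19318.4795

€19318.48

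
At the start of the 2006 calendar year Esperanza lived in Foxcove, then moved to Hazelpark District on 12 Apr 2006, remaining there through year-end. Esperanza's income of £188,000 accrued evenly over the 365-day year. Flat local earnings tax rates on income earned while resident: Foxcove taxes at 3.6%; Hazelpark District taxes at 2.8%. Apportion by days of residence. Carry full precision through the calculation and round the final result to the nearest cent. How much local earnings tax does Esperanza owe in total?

Foxcove, 1 Jan – 11 Apr 2006: 101 days → £188,000 × 3.6% × 101/365 = £1,872.7890
Hazelpark District, 12 Apr – 31 Dec 2006: 264 days → £188,000 × 2.8% × 264/365 = £3,807.3863
Total = £5,680.1753

£5,680.18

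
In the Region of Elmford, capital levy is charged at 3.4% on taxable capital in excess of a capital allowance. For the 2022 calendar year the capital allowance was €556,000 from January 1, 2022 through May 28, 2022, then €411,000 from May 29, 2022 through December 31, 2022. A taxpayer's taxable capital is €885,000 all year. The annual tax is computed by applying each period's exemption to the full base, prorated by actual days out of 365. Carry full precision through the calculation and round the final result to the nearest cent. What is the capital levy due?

January 1 – May 28, 2022: 148 days, exemption €556,000 → (€885,000 − €556,000) × 3.4% × 148/365 = €4,535.6932
May 29 – December 31, 2022: 217 days, exemption €411,000 → (€885,000 − €411,000) × 3.4% × 217/365 = €9,581.2932
Total = €14,116.9863

€14,116.99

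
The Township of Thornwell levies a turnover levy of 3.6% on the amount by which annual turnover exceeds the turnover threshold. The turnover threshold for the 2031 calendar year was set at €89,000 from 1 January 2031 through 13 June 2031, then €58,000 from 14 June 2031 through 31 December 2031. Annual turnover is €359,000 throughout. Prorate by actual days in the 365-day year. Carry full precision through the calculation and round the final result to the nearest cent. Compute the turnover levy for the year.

€10,334.56

1 January – 13 June 2031: 164 days, exemption €89,000 → (€359,000 − €89,000) × 3.6% × 164/365 = €4,367.3425
14 June – 31 December 2031: 201 days, exemption €58,000 → (€359,000 − €58,000) × 3.6% × 201/365 = €5,967.2219
Total = €10,334.5644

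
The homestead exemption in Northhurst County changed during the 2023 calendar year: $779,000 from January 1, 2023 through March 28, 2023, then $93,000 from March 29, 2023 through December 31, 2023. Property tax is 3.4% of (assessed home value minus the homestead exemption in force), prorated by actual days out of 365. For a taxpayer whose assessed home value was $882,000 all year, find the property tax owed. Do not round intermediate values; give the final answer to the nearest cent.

$21,266.58

January 1 – March 28, 2023: 87 days, exemption $779,000 → ($882,000 − $779,000) × 3.4% × 87/365 = $834.7233
March 29 – December 31, 2023: 278 days, exemption $93,000 → ($882,000 − $93,000) × 3.4% × 278/365 = $20,431.8575
Total = $21,266.5808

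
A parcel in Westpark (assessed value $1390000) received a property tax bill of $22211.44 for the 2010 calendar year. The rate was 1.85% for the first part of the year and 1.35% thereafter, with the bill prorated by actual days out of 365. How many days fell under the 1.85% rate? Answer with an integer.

181 days

Let d = days at the first rate; then 365 − d days at the second rate.
$1390000 × [1.85%·d + 1.35%·(365−d)] / 365 = $22211.44
Solving gives d = 181, so the new rate took effect on 1 July 2010.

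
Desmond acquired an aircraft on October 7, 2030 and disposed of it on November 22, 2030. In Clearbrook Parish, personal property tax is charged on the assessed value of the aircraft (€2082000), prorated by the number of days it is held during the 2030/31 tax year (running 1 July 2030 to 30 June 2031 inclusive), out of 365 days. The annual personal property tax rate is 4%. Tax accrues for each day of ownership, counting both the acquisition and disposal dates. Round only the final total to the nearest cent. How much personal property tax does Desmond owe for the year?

€10723.73

Days held (October 7 – November 22, 2030): 47 out of 365
Tax = €2082000 × 4% × 47/365 = €10723.7260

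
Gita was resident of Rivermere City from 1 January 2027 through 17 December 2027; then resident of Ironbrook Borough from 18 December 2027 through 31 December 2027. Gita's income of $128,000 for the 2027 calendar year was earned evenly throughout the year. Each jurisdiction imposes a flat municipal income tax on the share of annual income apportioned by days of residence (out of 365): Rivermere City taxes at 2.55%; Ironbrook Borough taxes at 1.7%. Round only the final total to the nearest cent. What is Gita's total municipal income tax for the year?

$3,222.27

Rivermere City, 1 January – 17 December 2027: 351 days → $128,000 × 2.55% × 351/365 = $3,138.8055
Ironbrook Borough, 18 December – 31 December 2027: 14 days → $128,000 × 1.7% × 14/365 = $83.4630
Total = $3,222.2685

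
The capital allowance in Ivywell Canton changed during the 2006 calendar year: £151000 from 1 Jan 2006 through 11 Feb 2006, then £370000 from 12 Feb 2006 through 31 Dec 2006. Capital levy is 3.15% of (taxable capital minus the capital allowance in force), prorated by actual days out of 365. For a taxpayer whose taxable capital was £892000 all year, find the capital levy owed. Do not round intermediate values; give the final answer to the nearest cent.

1 Jan – 11 Feb 2006: 42 days, exemption £151000 → (£892000 − £151000) × 3.15% × 42/365 = £2685.8712
12 Feb – 31 Dec 2006: 323 days, exemption £370000 → (£892000 − £370000) × 3.15% × 323/365 = £14550.9288
Total = £17236.8000

£17236.80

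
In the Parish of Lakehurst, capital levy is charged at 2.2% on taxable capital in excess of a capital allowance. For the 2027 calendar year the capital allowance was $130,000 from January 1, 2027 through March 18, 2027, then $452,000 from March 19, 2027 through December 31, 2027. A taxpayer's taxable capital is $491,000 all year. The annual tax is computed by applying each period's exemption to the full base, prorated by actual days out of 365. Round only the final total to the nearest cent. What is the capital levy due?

$2,352.43

January 1 – March 18, 2027: 77 days, exemption $130,000 → ($491,000 − $130,000) × 2.2% × 77/365 = $1,675.4356
March 19 – December 31, 2027: 288 days, exemption $452,000 → ($491,000 − $452,000) × 2.2% × 288/365 = $676.9973
Total = $2,352.4329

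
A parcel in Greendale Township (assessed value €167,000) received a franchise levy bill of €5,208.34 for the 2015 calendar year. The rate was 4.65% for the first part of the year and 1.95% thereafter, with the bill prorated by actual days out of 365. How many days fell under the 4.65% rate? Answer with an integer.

158 days

Let d = days at the first rate; then 365 − d days at the second rate.
€167,000 × [4.65%·d + 1.95%·(365−d)] / 365 = €5,208.34
Solving gives d = 158, so the new rate took effect on 8 June 2015.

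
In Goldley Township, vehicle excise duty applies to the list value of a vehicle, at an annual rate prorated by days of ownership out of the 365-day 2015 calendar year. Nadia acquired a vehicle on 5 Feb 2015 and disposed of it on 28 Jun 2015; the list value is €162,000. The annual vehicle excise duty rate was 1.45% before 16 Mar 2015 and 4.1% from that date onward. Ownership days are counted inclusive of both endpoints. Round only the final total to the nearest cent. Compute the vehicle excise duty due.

€2,161.70

5 Feb – 15 Mar 2015: 39 days at 1.45% → €162,000 × 1.45% × 39/365 = €250.9890
16 Mar – 28 Jun 2015: 105 days at 4.1% → €162,000 × 4.1% × 105/365 = €1,910.7123
Total = €2,161.7014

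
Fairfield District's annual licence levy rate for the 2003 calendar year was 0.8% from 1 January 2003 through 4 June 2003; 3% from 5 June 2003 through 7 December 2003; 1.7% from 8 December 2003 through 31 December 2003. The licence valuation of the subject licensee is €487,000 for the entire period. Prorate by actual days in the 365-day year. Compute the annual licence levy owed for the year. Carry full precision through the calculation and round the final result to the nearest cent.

1 January – 4 June 2003: 155 days at 0.8% → €487,000 × 0.8% × 155/365 = €1,654.4658
5 June – 7 December 2003: 186 days at 3% → €487,000 × 3% × 186/365 = €7,445.0959
8 December – 31 December 2003: 24 days at 1.7% → €487,000 × 1.7% × 24/365 = €544.3726
Total = €9,643.9342

€9,643.93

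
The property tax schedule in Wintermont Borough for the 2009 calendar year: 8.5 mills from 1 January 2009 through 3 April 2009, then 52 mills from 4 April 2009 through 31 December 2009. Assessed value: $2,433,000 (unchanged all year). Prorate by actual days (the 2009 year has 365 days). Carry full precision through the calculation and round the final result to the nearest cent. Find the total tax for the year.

$99,549.69

1 January – 3 April 2009: 93 days at 8.5 mills → $2,433,000 × 0.85% × 93/365 = $5,269.2781
4 April – 31 December 2009: 272 days at 52 mills → $2,433,000 × 5.2% × 272/365 = $94,280.4164
Total = $99,549.6945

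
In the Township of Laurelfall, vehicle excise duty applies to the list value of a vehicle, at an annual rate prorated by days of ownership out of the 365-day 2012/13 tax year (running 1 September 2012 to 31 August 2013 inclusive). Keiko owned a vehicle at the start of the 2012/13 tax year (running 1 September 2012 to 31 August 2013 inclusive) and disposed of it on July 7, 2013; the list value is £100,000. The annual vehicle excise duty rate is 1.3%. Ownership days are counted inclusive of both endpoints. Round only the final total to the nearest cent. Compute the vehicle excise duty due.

Days held (September 1, 2012 – July 7, 2013): 310 out of 365
Tax = £100,000 × 1.3% × 310/365 = £1,104.1096

£1,104.11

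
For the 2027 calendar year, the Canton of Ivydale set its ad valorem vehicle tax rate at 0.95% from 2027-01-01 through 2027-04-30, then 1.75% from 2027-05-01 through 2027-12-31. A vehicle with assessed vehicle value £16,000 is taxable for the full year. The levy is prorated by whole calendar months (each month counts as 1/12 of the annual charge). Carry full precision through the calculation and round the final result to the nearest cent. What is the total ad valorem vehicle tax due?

£237.33

2027-01-01 to 2027-04-30: 4 months at 0.95% → £16,000 × 0.95% × 4/12 = £50.6667
2027-05-01 to 2027-12-31: 8 months at 1.75% → £16,000 × 1.75% × 8/12 = £186.6667
Total = £237.3333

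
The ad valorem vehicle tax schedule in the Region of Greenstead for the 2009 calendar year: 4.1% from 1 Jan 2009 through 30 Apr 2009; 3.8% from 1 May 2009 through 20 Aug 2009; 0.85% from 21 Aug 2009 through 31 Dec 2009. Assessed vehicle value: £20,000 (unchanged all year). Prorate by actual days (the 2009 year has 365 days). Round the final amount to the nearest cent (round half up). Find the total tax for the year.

1 Jan – 30 Apr 2009: 120 days at 4.1% → £20,000 × 4.1% × 120/365 = £269.5890
1 May – 20 Aug 2009: 112 days at 3.8% → £20,000 × 3.8% × 112/365 = £233.2055
21 Aug – 31 Dec 2009: 133 days at 0.85% → £20,000 × 0.85% × 133/365 = £61.9452
Total = £564.7397

£564.74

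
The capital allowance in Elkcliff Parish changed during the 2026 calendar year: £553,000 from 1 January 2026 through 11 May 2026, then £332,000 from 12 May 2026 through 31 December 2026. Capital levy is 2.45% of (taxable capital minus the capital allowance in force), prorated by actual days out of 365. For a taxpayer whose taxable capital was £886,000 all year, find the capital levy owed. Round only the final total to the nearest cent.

£11,629.71

1 January – 11 May 2026: 131 days, exemption £553,000 → (£886,000 − £553,000) × 2.45% × 131/365 = £2,928.1192
12 May – 31 December 2026: 234 days, exemption £332,000 → (£886,000 − £332,000) × 2.45% × 234/365 = £8,701.5945
Total = £11,629.7137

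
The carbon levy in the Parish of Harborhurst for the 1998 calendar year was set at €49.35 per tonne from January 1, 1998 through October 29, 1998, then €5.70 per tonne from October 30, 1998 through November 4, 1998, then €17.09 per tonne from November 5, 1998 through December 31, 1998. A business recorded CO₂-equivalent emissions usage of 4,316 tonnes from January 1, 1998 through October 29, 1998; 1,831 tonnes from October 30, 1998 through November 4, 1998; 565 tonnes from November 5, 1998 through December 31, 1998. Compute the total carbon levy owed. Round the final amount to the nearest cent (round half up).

€233087.15

January 1 – October 29, 1998: 4,316 tonnes at €49.35/tonne → €212994.60
October 30 – November 4, 1998: 1,831 tonnes at €5.70/tonne → €10436.70
November 5 – December 31, 1998: 565 tonnes at €17.09/tonne → €9655.85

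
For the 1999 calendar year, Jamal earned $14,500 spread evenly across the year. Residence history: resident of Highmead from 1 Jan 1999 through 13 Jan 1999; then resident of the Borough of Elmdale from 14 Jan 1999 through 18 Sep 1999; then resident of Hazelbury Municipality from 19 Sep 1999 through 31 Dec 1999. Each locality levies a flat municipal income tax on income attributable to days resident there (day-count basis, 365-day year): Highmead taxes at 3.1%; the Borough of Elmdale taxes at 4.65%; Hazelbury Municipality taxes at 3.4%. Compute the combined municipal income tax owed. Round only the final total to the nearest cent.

Highmead, 1 Jan – 13 Jan 1999: 13 days → $14,500 × 3.1% × 13/365 = $16.0096
The Borough of Elmdale, 14 Jan – 18 Sep 1999: 248 days → $14,500 × 4.65% × 248/365 = $458.1205
Hazelbury Municipality, 19 Sep – 31 Dec 1999: 104 days → $14,500 × 3.4% × 104/365 = $140.4712
Total = $614.6014

$614.60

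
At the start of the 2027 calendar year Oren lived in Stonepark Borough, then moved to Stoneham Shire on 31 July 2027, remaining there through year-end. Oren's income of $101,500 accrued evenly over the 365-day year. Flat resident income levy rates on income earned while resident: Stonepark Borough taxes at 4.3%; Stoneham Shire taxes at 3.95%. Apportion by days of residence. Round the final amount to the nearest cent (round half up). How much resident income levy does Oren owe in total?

Stonepark Borough, 1 January – 30 July 2027: 211 days → $101,500 × 4.3% × 211/365 = $2,523.0397
Stoneham Shire, 31 July – 31 December 2027: 154 days → $101,500 × 3.95% × 154/365 = $1,691.5740
Total = $4,214.6137

$4,214.61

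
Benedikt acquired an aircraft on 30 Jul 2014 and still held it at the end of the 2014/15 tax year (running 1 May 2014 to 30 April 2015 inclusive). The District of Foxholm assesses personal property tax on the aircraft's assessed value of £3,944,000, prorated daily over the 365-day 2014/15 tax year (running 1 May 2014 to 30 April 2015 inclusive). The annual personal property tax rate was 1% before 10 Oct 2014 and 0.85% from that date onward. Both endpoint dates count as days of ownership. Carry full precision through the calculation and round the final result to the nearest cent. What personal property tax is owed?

30 Jul – 9 Oct 2014: 72 days at 1% → £3,944,000 × 1% × 72/365 = £7,779.9452
10 Oct 2014 – 30 Apr 2015: 203 days at 0.85% → £3,944,000 × 0.85% × 203/365 = £18,644.8548
Total = £26,424.8000

£26,424.80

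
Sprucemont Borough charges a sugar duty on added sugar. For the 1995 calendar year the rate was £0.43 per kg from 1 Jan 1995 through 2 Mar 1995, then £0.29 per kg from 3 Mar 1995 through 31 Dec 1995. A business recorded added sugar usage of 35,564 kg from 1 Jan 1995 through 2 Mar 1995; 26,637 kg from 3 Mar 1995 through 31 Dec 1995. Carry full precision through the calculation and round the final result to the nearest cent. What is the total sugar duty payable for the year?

1 Jan – 2 Mar 1995: 35,564 kg at £0.43/kg → £15,292.52
3 Mar – 31 Dec 1995: 26,637 kg at £0.29/kg → £7,724.73

£23,017.25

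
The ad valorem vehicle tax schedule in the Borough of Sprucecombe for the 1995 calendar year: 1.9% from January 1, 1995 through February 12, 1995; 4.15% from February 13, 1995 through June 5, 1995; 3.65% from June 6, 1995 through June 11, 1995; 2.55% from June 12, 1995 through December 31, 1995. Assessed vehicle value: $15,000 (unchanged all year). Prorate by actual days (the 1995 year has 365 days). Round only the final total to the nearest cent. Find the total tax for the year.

January 1 – February 12, 1995: 43 days at 1.9% → $15,000 × 1.9% × 43/365 = $33.5753
February 13 – June 5, 1995: 113 days at 4.15% → $15,000 × 4.15% × 113/365 = $192.7192
June 6 – June 11, 1995: 6 days at 3.65% → $15,000 × 3.65% × 6/365 = $9.0000
June 12 – December 31, 1995: 203 days at 2.55% → $15,000 × 2.55% × 203/365 = $212.7329
Total = $448.0274

$448.03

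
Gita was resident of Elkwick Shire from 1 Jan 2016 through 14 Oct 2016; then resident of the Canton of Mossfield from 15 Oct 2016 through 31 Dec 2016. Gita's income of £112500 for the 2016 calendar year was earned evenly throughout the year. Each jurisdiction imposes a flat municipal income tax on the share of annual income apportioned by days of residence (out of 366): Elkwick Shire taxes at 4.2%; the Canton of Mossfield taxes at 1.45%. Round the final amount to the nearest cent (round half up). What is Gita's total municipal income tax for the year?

Elkwick Shire, 1 Jan – 14 Oct 2016: 288 days → £112500 × 4.2% × 288/366 = £3718.0328
The Canton of Mossfield, 15 Oct – 31 Dec 2016: 78 days → £112500 × 1.45% × 78/366 = £347.6434
Total = £4065.6762

£4065.68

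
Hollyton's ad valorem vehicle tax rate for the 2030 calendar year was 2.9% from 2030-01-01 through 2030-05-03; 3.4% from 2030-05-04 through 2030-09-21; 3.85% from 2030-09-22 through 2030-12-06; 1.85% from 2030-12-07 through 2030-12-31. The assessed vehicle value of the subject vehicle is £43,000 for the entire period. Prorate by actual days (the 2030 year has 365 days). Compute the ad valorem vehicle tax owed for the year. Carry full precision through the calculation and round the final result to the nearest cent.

£1,384.19

2030-01-01 to 2030-05-03: 123 days at 2.9% → £43,000 × 2.9% × 123/365 = £420.2219
2030-05-04 to 2030-09-21: 141 days at 3.4% → £43,000 × 3.4% × 141/365 = £564.7726
2030-09-22 to 2030-12-06: 76 days at 3.85% → £43,000 × 3.85% × 76/365 = £344.7068
2030-12-07 to 2030-12-31: 25 days at 1.85% → £43,000 × 1.85% × 25/365 = £54.4863
Total = £1,384.1877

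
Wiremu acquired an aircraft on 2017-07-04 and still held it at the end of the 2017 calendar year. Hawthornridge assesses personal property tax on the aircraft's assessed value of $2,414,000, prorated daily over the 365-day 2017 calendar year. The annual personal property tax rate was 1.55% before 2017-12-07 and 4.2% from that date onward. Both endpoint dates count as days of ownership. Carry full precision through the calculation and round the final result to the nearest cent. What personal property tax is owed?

2017-07-04 to 2017-12-06: 156 days at 1.55% → $2,414,000 × 1.55% × 156/365 = $15,991.9233
2017-12-07 to 2017-12-31: 25 days at 4.2% → $2,414,000 × 4.2% × 25/365 = $6,944.3836
Total = $22,936.3068

$22,936.31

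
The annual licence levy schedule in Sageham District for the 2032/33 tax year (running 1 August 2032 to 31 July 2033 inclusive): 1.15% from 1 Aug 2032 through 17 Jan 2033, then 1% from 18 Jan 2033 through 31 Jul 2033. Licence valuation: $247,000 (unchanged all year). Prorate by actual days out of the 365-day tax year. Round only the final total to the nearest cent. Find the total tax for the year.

1 Aug 2032 – 17 Jan 2033: 170 days at 1.15% → $247,000 × 1.15% × 170/365 = $1,322.9726
18 Jan – 31 Jul 2033: 195 days at 1% → $247,000 × 1% × 195/365 = $1,319.5890
Total = $2,642.5616

$2,642.56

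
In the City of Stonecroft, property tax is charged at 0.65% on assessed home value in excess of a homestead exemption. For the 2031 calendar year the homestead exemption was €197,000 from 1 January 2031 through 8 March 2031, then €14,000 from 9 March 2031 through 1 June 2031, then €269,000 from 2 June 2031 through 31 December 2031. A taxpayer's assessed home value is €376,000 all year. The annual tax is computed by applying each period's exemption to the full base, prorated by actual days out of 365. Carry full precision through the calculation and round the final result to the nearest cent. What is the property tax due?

€1,167.40

1 January – 8 March 2031: 67 days, exemption €197,000 → (€376,000 − €197,000) × 0.65% × 67/365 = €213.5740
9 March – 1 June 2031: 85 days, exemption €14,000 → (€376,000 − €14,000) × 0.65% × 85/365 = €547.9589
2 June – 31 December 2031: 213 days, exemption €269,000 → (€376,000 − €269,000) × 0.65% × 213/365 = €405.8671
Total = €1,167.4000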